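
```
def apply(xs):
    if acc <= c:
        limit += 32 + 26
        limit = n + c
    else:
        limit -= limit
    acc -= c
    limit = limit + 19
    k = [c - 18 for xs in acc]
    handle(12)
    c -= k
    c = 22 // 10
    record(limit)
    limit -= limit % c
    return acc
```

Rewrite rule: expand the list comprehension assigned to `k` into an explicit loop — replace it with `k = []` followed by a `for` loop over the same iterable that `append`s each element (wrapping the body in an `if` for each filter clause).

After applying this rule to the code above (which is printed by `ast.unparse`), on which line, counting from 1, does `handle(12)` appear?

Transformed code:
def apply(xs):
    if acc <= c:
        limit += 32 + 26
        limit = n + c
    else:
        limit -= limit
    acc -= c
    limit = limit + 19
    k = []
    for xs in acc:
        k.append(c - 18)
    handle(12)
    c -= k
    c = 22 // 10
    record(limit)
    limit -= limit % c
    return acc

12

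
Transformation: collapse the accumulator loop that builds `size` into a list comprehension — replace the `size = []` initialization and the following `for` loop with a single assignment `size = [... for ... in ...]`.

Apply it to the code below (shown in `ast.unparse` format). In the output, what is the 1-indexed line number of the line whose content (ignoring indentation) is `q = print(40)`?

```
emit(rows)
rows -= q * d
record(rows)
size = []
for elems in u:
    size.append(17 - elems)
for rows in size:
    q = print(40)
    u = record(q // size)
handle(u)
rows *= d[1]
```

Transformed code:
emit(rows)
rows -= q * d
record(rows)
size = [17 - elems for elems in u]
for rows in size:
    q = print(40)
    u = record(q // size)
handle(u)
rows *= d[1]

6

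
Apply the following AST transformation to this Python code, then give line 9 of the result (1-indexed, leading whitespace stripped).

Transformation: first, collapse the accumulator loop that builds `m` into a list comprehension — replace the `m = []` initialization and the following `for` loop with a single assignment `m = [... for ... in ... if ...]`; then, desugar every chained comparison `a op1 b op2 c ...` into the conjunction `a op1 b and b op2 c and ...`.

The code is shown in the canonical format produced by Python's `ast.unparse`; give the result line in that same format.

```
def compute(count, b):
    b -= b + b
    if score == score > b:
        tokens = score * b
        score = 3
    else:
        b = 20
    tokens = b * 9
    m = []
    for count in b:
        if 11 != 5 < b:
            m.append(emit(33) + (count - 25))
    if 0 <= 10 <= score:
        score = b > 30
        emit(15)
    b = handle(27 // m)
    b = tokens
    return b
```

Transformed code:
def compute(count, b):
    b -= b + b
    if score == score and score > b:
        tokens = score * b
        score = 3
    else:
        b = 20
    tokens = b * 9
    m = [emit(33) + (count - 25) for count in b if 11 != 5 and 5 < b]
    if 0 <= 10 and 10 <= score:
        score = b > 30
        emit(15)
    b = handle(27 // m)
    b = tokens
    return b

m = [emit(33) + (count - 25) for count in b if 11 != 5 and 5 < b]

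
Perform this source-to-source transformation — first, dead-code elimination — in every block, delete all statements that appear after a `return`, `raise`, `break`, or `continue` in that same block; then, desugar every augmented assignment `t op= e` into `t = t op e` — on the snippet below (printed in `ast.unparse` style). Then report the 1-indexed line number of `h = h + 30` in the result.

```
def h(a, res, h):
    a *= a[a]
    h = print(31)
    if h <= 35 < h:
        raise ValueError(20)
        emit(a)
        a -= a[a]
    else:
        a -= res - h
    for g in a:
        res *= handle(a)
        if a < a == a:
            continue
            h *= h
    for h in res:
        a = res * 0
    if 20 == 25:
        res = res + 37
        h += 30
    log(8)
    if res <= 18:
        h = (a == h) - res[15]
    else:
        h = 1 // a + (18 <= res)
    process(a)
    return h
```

16

Transformed code:
def h(a, res, h):
    a = a * a[a]
    h = print(31)
    if h <= 35 < h:
        raise ValueError(20)
    else:
        a = a - (res - h)
    for g in a:
        res = res * handle(a)
        if a < a == a:
            continue
    for h in res:
        a = res * 0
    if 20 == 25:
        res = res + 37
        h = h + 30
    log(8)
    if res <= 18:
        h = (a == h) - res[15]
    else:
        h = 1 // a + (18 <= res)
    process(a)
    return h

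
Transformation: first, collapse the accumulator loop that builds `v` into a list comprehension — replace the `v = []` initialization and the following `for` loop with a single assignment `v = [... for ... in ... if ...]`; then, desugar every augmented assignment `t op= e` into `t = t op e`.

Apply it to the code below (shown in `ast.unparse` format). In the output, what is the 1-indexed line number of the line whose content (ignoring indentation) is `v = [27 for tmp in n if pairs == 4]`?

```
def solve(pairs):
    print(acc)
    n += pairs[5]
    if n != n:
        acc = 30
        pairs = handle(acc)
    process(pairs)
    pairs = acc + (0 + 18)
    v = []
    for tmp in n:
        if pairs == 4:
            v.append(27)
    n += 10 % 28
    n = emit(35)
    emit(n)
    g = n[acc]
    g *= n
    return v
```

9

Transformed code:
def solve(pairs):
    print(acc)
    n = n + pairs[5]
    if n != n:
        acc = 30
        pairs = handle(acc)
    process(pairs)
    pairs = acc + (0 + 18)
    v = [27 for tmp in n if pairs == 4]
    n = n + 10 % 28
    n = emit(35)
    emit(n)
    g = n[acc]
    g = g * n
    return v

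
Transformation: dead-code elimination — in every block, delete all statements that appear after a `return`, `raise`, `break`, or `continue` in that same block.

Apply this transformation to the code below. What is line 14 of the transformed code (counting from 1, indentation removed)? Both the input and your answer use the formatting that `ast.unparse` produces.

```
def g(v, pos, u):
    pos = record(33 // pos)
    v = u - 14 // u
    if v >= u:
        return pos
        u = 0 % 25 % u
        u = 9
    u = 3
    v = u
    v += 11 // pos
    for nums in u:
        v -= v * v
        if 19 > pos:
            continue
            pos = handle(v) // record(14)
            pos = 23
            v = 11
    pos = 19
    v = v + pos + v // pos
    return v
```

Transformed code:
def g(v, pos, u):
    pos = record(33 // pos)
    v = u - 14 // u
    if v >= u:
        return pos
    u = 3
    v = u
    v += 11 // pos
    for nums in u:
        v -= v * v
        if 19 > pos:
            continue
    pos = 19
    v = v + pos + v // pos
    return v

v = v + pos + v // pos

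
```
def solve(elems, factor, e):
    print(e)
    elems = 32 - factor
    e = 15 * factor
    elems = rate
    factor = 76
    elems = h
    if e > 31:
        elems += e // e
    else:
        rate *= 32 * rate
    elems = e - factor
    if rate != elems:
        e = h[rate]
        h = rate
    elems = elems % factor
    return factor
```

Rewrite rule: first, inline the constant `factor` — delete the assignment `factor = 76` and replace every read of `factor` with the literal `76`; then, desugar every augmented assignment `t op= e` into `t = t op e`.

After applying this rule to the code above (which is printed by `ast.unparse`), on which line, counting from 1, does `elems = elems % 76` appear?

Transformed code:
def solve(elems, factor, e):
    print(e)
    elems = 32 - 76
    e = 15 * 76
    elems = rate
    elems = h
    if e > 31:
        elems = elems + e // e
    else:
        rate = rate * (32 * rate)
    elems = e - 76
    if rate != elems:
        e = h[rate]
        h = rate
    elems = elems % 76
    return 76

15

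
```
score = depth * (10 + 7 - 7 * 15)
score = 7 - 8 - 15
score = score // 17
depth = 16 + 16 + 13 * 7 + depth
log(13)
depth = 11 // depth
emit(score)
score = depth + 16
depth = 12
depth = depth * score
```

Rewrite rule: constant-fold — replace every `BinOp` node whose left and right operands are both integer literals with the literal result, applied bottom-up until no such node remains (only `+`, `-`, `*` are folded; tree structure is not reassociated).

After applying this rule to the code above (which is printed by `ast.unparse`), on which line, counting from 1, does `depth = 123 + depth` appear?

4

Transformed code:
score = depth * -88
score = -16
score = score // 17
depth = 123 + depth
log(13)
depth = 11 // depth
emit(score)
score = depth + 16
depth = 12
depth = depth * score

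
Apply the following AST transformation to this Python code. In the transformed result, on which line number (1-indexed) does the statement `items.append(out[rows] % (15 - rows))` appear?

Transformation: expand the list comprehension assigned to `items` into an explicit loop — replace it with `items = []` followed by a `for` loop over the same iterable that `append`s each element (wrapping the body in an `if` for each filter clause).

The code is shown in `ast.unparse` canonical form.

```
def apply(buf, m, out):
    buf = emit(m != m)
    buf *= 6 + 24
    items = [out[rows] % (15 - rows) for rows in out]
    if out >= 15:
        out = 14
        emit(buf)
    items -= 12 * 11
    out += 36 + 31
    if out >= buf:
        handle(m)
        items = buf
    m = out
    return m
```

Transformed code:
def apply(buf, m, out):
    buf = emit(m != m)
    buf *= 6 + 24
    items = []
    for rows in out:
        items.append(out[rows] % (15 - rows))
    if out >= 15:
        out = 14
        emit(buf)
    items -= 12 * 11
    out += 36 + 31
    if out >= buf:
        handle(m)
        items = buf
    m = out
    return m

6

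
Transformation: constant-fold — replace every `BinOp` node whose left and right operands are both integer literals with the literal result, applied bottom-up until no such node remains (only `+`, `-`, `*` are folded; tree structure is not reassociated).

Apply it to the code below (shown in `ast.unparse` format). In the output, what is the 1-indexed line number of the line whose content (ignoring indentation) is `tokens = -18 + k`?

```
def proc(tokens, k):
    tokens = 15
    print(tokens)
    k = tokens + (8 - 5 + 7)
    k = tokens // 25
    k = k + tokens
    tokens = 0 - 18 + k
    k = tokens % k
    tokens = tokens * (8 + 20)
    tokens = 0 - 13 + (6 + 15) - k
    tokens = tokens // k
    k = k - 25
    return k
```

7

Transformed code:
def proc(tokens, k):
    tokens = 15
    print(tokens)
    k = tokens + 10
    k = tokens // 25
    k = k + tokens
    tokens = -18 + k
    k = tokens % k
    tokens = tokens * 28
    tokens = 8 - k
    tokens = tokens // k
    k = k - 25
    return k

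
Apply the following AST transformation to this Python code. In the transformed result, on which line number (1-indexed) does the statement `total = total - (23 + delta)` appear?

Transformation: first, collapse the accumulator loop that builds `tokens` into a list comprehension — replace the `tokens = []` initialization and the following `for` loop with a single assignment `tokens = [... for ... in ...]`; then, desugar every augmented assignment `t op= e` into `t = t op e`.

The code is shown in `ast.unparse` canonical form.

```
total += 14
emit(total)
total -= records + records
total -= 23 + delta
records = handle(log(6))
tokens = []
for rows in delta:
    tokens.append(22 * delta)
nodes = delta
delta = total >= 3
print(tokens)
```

Transformed code:
total = total + 14
emit(total)
total = total - (records + records)
total = total - (23 + delta)
records = handle(log(6))
tokens = [22 * delta for rows in delta]
nodes = delta
delta = total >= 3
print(tokens)

4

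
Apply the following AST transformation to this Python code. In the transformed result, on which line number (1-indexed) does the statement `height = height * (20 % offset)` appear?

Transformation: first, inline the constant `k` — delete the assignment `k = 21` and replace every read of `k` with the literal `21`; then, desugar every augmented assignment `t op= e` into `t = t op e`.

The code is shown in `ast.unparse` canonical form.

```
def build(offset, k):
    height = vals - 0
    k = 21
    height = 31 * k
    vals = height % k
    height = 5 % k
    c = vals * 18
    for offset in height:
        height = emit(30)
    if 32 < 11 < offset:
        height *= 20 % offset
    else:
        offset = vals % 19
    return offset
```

10

Transformed code:
def build(offset, k):
    height = vals - 0
    height = 31 * 21
    vals = height % 21
    height = 5 % 21
    c = vals * 18
    for offset in height:
        height = emit(30)
    if 32 < 11 < offset:
        height = height * (20 % offset)
    else:
        offset = vals % 19
    return offset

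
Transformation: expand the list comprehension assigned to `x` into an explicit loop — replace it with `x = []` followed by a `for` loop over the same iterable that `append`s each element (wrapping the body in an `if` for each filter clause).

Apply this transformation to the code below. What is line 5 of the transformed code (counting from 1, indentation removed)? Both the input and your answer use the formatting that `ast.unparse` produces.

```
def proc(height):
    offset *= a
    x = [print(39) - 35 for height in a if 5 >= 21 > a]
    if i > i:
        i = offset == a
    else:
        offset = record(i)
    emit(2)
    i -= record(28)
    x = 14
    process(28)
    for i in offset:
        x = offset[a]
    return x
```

if 5 >= 21 > a:

Transformed code:
def proc(height):
    offset *= a
    x = []
    for height in a:
        if 5 >= 21 > a:
            x.append(print(39) - 35)
    if i > i:
        i = offset == a
    else:
        offset = record(i)
    emit(2)
    i -= record(28)
    x = 14
    process(28)
    for i in offset:
        x = offset[a]
    return x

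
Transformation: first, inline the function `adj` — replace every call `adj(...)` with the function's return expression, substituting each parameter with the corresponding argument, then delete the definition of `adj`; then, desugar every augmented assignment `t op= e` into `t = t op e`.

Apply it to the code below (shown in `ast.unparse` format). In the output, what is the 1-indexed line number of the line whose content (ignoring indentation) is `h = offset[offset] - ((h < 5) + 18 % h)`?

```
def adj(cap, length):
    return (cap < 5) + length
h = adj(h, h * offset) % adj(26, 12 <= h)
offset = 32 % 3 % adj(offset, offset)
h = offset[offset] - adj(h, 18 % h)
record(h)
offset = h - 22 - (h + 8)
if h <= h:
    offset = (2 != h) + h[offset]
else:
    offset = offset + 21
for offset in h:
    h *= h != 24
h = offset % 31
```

3

Transformed code:
h = ((h < 5) + h * offset) % ((26 < 5) + (12 <= h))
offset = 32 % 3 % ((offset < 5) + offset)
h = offset[offset] - ((h < 5) + 18 % h)
record(h)
offset = h - 22 - (h + 8)
if h <= h:
    offset = (2 != h) + h[offset]
else:
    offset = offset + 21
for offset in h:
    h = h * (h != 24)
h = offset % 31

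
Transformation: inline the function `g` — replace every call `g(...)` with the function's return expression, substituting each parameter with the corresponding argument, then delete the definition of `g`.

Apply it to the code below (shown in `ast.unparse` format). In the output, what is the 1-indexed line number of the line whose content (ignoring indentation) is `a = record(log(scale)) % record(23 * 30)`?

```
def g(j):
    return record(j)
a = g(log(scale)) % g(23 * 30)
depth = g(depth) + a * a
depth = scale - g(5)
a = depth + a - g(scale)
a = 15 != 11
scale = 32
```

1

Transformed code:
a = record(log(scale)) % record(23 * 30)
depth = record(depth) + a * a
depth = scale - record(5)
a = depth + a - record(scale)
a = 15 != 11
scale = 32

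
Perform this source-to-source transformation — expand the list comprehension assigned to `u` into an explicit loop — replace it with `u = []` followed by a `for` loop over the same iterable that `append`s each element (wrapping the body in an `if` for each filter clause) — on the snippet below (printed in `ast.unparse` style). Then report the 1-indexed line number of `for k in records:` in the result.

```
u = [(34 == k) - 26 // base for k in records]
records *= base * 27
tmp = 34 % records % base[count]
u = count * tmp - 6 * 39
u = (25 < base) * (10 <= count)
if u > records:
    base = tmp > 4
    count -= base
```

Transformed code:
u = []
for k in records:
    u.append((34 == k) - 26 // base)
records *= base * 27
tmp = 34 % records % base[count]
u = count * tmp - 6 * 39
u = (25 < base) * (10 <= count)
if u > records:
    base = tmp > 4
    count -= base

2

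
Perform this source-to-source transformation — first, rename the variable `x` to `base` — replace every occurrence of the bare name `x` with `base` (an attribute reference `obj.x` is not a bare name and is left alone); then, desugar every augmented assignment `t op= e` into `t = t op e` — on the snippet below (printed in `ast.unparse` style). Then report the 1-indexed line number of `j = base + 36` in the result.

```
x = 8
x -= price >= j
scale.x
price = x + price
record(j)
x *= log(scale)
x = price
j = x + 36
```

8

Transformed code:
base = 8
base = base - (price >= j)
scale.x
price = base + price
record(j)
base = base * log(scale)
base = price
j = base + 36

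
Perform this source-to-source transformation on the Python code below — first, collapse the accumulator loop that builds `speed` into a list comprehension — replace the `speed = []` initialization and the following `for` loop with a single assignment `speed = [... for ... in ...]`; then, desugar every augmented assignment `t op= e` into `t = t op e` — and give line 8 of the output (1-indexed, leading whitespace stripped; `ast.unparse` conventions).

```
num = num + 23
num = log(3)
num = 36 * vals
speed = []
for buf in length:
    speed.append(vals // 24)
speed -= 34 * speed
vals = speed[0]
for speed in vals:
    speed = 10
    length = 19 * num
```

speed = 10

Transformed code:
num = num + 23
num = log(3)
num = 36 * vals
speed = [vals // 24 for buf in length]
speed = speed - 34 * speed
vals = speed[0]
for speed in vals:
    speed = 10
    length = 19 * num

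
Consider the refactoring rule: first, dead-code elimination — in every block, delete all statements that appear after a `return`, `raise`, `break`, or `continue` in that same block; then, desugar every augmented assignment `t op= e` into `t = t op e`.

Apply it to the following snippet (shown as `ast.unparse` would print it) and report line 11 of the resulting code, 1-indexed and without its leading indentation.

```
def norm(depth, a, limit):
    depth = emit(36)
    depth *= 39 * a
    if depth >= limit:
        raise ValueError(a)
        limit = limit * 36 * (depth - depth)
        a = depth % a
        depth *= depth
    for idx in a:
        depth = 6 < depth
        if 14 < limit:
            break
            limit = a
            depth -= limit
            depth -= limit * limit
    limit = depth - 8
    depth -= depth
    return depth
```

Transformed code:
def norm(depth, a, limit):
    depth = emit(36)
    depth = depth * (39 * a)
    if depth >= limit:
        raise ValueError(a)
    for idx in a:
        depth = 6 < depth
        if 14 < limit:
            break
    limit = depth - 8
    depth = depth - depth
    return depth

depth = depth - depth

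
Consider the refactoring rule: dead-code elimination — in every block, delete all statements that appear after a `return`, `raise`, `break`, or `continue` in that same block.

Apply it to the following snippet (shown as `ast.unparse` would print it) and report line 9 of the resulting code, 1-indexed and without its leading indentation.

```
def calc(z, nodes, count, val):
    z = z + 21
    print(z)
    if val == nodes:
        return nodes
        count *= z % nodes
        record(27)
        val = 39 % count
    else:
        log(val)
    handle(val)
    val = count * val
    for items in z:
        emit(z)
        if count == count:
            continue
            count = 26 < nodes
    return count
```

val = count * val

Transformed code:
def calc(z, nodes, count, val):
    z = z + 21
    print(z)
    if val == nodes:
        return nodes
    else:
        log(val)
    handle(val)
    val = count * val
    for items in z:
        emit(z)
        if count == count:
            continue
    return count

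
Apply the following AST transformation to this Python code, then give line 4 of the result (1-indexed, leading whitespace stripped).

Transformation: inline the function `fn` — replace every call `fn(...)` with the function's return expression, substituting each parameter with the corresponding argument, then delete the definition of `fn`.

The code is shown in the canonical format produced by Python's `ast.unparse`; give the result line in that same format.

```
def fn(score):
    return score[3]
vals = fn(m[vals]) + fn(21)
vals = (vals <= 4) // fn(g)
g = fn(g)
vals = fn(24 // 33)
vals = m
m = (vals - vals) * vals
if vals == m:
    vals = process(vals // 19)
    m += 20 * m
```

vals = (24 // 33)[3]

Transformed code:
vals = m[vals][3] + 21[3]
vals = (vals <= 4) // g[3]
g = g[3]
vals = (24 // 33)[3]
vals = m
m = (vals - vals) * vals
if vals == m:
    vals = process(vals // 19)
    m += 20 * m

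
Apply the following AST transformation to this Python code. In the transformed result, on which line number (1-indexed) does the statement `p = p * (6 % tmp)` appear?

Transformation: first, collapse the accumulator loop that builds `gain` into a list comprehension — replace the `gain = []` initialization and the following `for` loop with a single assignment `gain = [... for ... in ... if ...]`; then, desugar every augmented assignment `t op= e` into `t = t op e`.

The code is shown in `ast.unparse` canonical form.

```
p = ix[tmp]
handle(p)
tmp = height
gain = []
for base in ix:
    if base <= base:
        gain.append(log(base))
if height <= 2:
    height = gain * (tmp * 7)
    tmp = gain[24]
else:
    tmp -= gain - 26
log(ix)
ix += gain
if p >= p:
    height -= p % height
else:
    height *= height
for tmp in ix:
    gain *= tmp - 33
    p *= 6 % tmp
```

Transformed code:
p = ix[tmp]
handle(p)
tmp = height
gain = [log(base) for base in ix if base <= base]
if height <= 2:
    height = gain * (tmp * 7)
    tmp = gain[24]
else:
    tmp = tmp - (gain - 26)
log(ix)
ix = ix + gain
if p >= p:
    height = height - p % height
else:
    height = height * height
for tmp in ix:
    gain = gain * (tmp - 33)
    p = p * (6 % tmp)

18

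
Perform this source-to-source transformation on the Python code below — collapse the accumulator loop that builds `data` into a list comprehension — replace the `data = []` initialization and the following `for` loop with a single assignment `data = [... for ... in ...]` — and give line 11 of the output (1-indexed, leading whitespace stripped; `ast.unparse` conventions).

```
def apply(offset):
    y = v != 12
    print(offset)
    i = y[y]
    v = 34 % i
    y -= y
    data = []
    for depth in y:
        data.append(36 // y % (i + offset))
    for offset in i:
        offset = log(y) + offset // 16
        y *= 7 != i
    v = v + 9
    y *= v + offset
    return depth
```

v = v + 9

Transformed code:
def apply(offset):
    y = v != 12
    print(offset)
    i = y[y]
    v = 34 % i
    y -= y
    data = [36 // y % (i + offset) for depth in y]
    for offset in i:
        offset = log(y) + offset // 16
        y *= 7 != i
    v = v + 9
    y *= v + offset
    return depth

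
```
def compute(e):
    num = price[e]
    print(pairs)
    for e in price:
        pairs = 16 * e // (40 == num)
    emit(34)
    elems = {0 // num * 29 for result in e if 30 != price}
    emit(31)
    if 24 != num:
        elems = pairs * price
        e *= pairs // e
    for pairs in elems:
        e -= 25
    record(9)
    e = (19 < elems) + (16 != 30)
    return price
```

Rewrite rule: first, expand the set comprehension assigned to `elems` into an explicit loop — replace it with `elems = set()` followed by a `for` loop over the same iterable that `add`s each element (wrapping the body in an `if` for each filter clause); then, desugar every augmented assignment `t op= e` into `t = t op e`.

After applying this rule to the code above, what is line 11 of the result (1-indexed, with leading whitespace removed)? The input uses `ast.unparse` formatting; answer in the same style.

Transformed code:
def compute(e):
    num = price[e]
    print(pairs)
    for e in price:
        pairs = 16 * e // (40 == num)
    emit(34)
    elems = set()
    for result in e:
        if 30 != price:
            elems.add(0 // num * 29)
    emit(31)
    if 24 != num:
        elems = pairs * price
        e = e * (pairs // e)
    for pairs in elems:
        e = e - 25
    record(9)
    e = (19 < elems) + (16 != 30)
    return price

emit(31)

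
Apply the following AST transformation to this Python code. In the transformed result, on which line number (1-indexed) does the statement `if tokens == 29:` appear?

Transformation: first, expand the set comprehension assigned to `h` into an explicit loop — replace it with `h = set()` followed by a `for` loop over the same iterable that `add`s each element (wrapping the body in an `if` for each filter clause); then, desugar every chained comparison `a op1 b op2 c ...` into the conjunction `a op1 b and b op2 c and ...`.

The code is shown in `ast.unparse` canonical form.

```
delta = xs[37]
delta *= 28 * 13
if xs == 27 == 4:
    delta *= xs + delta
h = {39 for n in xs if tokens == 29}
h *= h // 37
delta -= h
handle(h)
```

7

Transformed code:
delta = xs[37]
delta *= 28 * 13
if xs == 27 and 27 == 4:
    delta *= xs + delta
h = set()
for n in xs:
    if tokens == 29:
        h.add(39)
h *= h // 37
delta -= h
handle(h)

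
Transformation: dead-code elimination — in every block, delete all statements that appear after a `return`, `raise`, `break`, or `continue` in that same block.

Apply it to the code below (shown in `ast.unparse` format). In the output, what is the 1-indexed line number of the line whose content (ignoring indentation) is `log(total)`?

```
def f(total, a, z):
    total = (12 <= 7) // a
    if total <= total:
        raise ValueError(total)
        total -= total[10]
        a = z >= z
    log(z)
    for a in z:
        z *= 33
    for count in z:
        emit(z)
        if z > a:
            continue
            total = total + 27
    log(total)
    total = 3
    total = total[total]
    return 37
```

12

Transformed code:
def f(total, a, z):
    total = (12 <= 7) // a
    if total <= total:
        raise ValueError(total)
    log(z)
    for a in z:
        z *= 33
    for count in z:
        emit(z)
        if z > a:
            continue
    log(total)
    total = 3
    total = total[total]
    return 37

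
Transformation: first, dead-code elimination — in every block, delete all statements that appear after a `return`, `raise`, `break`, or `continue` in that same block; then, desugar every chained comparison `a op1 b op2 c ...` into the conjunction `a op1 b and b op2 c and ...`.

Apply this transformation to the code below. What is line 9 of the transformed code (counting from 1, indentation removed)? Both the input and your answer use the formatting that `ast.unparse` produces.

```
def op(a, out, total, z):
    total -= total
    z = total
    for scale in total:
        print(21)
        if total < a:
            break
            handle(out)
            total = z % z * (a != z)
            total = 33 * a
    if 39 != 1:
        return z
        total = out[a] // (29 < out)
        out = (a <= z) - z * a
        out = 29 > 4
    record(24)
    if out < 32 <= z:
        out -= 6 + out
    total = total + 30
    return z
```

Transformed code:
def op(a, out, total, z):
    total -= total
    z = total
    for scale in total:
        print(21)
        if total < a:
            break
    if 39 != 1:
        return z
    record(24)
    if out < 32 and 32 <= z:
        out -= 6 + out
    total = total + 30
    return z

return z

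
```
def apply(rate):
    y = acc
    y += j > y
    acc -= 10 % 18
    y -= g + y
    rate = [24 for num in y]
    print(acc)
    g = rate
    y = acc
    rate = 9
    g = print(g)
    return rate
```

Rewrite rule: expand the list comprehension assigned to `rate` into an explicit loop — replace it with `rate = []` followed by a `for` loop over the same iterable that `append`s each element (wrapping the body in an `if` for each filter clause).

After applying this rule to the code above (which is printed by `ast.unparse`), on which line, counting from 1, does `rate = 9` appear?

12

Transformed code:
def apply(rate):
    y = acc
    y += j > y
    acc -= 10 % 18
    y -= g + y
    rate = []
    for num in y:
        rate.append(24)
    print(acc)
    g = rate
    y = acc
    rate = 9
    g = print(g)
    return rate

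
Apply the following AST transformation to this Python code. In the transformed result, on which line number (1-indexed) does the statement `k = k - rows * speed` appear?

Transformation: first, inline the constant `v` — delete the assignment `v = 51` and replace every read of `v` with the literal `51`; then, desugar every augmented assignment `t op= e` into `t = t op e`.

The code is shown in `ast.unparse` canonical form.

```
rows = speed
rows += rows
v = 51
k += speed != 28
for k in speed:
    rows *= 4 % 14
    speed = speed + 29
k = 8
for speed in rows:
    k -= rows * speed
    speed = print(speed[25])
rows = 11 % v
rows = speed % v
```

9

Transformed code:
rows = speed
rows = rows + rows
k = k + (speed != 28)
for k in speed:
    rows = rows * (4 % 14)
    speed = speed + 29
k = 8
for speed in rows:
    k = k - rows * speed
    speed = print(speed[25])
rows = 11 % 51
rows = speed % 51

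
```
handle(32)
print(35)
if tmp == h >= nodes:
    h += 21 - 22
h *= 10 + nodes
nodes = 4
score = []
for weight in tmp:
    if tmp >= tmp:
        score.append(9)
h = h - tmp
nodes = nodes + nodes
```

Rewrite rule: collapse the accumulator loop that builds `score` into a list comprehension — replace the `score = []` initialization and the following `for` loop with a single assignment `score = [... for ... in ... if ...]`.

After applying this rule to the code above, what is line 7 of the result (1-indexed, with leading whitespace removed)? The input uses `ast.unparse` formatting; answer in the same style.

score = [9 for weight in tmp if tmp >= tmp]

Transformed code:
handle(32)
print(35)
if tmp == h >= nodes:
    h += 21 - 22
h *= 10 + nodes
nodes = 4
score = [9 for weight in tmp if tmp >= tmp]
h = h - tmp
nodes = nodes + nodes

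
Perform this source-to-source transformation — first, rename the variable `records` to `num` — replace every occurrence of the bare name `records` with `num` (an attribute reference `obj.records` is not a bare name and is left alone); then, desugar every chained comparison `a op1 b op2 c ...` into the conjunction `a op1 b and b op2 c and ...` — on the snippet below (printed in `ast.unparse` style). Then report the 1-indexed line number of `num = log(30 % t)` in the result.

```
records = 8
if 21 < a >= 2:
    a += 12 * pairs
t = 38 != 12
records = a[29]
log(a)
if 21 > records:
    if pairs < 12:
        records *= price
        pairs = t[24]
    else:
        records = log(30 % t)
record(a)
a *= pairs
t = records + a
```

12

Transformed code:
num = 8
if 21 < a and a >= 2:
    a += 12 * pairs
t = 38 != 12
num = a[29]
log(a)
if 21 > num:
    if pairs < 12:
        num *= price
        pairs = t[24]
    else:
        num = log(30 % t)
record(a)
a *= pairs
t = num + a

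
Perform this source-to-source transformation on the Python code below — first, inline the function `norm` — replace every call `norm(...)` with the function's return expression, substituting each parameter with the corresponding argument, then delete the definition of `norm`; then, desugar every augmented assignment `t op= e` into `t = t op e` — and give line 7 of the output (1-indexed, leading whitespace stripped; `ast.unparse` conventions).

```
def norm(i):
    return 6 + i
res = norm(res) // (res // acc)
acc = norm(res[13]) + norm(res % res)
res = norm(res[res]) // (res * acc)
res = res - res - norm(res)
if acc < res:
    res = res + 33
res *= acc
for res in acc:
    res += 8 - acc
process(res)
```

res = res * acc

Transformed code:
res = (6 + res) // (res // acc)
acc = 6 + res[13] + (6 + res % res)
res = (6 + res[res]) // (res * acc)
res = res - res - (6 + res)
if acc < res:
    res = res + 33
res = res * acc
for res in acc:
    res = res + (8 - acc)
process(res)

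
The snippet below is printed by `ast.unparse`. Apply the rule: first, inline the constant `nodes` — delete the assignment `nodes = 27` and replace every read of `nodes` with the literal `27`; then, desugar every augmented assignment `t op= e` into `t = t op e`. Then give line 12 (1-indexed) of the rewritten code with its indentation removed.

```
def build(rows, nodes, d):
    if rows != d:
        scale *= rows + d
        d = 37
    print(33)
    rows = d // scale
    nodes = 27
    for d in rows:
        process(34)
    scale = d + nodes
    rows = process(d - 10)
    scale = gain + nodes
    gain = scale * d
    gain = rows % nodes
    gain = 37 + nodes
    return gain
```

Transformed code:
def build(rows, nodes, d):
    if rows != d:
        scale = scale * (rows + d)
        d = 37
    print(33)
    rows = d // scale
    for d in rows:
        process(34)
    scale = d + 27
    rows = process(d - 10)
    scale = gain + 27
    gain = scale * d
    gain = rows % 27
    gain = 37 + 27
    return gain

gain = scale * d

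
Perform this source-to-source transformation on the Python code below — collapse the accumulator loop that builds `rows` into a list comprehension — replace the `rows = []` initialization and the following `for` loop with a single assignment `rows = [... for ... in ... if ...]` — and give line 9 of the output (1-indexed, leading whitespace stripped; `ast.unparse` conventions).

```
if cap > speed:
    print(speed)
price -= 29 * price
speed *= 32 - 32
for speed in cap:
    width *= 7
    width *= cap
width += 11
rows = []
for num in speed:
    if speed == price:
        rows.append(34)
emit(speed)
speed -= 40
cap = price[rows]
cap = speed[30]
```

rows = [34 for num in speed if speed == price]

Transformed code:
if cap > speed:
    print(speed)
price -= 29 * price
speed *= 32 - 32
for speed in cap:
    width *= 7
    width *= cap
width += 11
rows = [34 for num in speed if speed == price]
emit(speed)
speed -= 40
cap = price[rows]
cap = speed[30]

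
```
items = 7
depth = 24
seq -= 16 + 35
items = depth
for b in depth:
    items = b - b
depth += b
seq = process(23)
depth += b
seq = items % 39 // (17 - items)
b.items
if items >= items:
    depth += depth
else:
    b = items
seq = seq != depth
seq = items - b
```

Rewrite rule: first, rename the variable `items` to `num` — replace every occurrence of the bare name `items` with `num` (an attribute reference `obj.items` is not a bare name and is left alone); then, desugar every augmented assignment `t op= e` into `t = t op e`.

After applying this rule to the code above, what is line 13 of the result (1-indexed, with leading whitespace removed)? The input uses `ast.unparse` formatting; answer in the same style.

Transformed code:
num = 7
depth = 24
seq = seq - (16 + 35)
num = depth
for b in depth:
    num = b - b
depth = depth + b
seq = process(23)
depth = depth + b
seq = num % 39 // (17 - num)
b.items
if num >= num:
    depth = depth + depth
else:
    b = num
seq = seq != depth
seq = num - b

depth = depth + depth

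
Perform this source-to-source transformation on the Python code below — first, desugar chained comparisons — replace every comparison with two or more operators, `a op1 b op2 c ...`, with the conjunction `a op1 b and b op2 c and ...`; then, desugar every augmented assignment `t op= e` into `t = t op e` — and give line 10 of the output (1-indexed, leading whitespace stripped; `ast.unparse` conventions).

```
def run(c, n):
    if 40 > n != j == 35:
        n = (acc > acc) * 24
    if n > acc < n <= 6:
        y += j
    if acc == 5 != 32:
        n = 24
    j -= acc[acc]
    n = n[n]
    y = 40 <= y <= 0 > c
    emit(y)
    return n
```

y = 40 <= y and y <= 0 and (0 > c)

Transformed code:
def run(c, n):
    if 40 > n and n != j and (j == 35):
        n = (acc > acc) * 24
    if n > acc and acc < n and (n <= 6):
        y = y + j
    if acc == 5 and 5 != 32:
        n = 24
    j = j - acc[acc]
    n = n[n]
    y = 40 <= y and y <= 0 and (0 > c)
    emit(y)
    return n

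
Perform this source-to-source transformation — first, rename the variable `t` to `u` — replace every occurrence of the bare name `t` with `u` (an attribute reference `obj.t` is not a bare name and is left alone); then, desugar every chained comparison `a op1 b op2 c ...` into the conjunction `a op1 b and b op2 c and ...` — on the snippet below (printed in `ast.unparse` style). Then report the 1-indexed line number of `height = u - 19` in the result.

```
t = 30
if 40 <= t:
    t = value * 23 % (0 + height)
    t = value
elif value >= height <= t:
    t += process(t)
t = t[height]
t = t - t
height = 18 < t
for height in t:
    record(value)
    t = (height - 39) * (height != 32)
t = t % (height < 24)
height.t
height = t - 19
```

Transformed code:
u = 30
if 40 <= u:
    u = value * 23 % (0 + height)
    u = value
elif value >= height and height <= u:
    u += process(u)
u = u[height]
u = u - u
height = 18 < u
for height in u:
    record(value)
    u = (height - 39) * (height != 32)
u = u % (height < 24)
height.t
height = u - 19

15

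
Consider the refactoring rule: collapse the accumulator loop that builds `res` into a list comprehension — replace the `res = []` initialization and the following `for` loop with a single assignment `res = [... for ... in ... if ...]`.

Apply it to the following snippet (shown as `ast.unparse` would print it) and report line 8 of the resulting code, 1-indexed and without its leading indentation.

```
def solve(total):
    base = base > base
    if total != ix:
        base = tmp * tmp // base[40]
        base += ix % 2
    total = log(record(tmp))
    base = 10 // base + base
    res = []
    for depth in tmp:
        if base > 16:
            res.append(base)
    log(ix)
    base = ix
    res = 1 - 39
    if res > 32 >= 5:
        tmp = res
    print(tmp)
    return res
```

Transformed code:
def solve(total):
    base = base > base
    if total != ix:
        base = tmp * tmp // base[40]
        base += ix % 2
    total = log(record(tmp))
    base = 10 // base + base
    res = [base for depth in tmp if base > 16]
    log(ix)
    base = ix
    res = 1 - 39
    if res > 32 >= 5:
        tmp = res
    print(tmp)
    return res

res = [base for depth in tmp if base > 16]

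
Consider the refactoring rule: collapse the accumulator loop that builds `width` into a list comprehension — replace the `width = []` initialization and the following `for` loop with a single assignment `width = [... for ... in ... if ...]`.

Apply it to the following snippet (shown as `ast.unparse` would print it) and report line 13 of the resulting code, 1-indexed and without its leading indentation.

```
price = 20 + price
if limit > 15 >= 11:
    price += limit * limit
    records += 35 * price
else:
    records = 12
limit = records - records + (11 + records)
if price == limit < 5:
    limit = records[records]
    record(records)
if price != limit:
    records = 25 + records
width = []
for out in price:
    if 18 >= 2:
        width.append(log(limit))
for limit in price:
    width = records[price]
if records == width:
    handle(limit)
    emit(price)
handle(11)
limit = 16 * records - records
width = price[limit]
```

Transformed code:
price = 20 + price
if limit > 15 >= 11:
    price += limit * limit
    records += 35 * price
else:
    records = 12
limit = records - records + (11 + records)
if price == limit < 5:
    limit = records[records]
    record(records)
if price != limit:
    records = 25 + records
width = [log(limit) for out in price if 18 >= 2]
for limit in price:
    width = records[price]
if records == width:
    handle(limit)
    emit(price)
handle(11)
limit = 16 * records - records
width = price[limit]

width = [log(limit) for out in price if 18 >= 2]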